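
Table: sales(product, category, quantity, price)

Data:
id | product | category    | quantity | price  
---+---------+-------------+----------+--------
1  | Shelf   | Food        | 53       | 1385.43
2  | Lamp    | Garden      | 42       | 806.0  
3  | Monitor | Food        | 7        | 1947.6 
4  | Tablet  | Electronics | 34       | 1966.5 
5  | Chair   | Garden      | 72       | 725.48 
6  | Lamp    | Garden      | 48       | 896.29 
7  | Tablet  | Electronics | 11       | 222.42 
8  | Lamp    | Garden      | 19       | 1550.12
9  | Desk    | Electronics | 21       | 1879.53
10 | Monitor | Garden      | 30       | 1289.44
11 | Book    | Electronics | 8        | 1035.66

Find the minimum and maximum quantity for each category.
SELECT category, MIN(quantity), MAX(quantity)
FROM sales
GROUP BY category

Result:
  Electronics: min=8, max=34
  Food: min=7, max=53
  Garden: min=19, max=72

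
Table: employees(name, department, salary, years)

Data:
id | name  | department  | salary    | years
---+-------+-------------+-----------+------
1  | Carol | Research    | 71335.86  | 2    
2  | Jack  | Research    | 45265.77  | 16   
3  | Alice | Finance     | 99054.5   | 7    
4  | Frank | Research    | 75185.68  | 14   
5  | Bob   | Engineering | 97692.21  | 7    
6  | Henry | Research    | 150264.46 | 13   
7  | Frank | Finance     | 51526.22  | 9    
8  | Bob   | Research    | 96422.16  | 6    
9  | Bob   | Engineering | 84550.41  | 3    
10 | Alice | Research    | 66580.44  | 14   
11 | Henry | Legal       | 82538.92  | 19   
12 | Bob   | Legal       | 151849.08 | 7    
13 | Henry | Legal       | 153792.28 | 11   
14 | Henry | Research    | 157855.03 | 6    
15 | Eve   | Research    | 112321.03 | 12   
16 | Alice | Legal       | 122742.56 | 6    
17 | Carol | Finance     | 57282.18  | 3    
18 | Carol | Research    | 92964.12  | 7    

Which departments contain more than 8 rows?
SELECT department, COUNT(*) as cnt
FROM employees
GROUP BY department
HAVING COUNT(*) > 8

Result:
  Research: 9

Note: HAVING filters groups after aggregation, WHERE filters rows before.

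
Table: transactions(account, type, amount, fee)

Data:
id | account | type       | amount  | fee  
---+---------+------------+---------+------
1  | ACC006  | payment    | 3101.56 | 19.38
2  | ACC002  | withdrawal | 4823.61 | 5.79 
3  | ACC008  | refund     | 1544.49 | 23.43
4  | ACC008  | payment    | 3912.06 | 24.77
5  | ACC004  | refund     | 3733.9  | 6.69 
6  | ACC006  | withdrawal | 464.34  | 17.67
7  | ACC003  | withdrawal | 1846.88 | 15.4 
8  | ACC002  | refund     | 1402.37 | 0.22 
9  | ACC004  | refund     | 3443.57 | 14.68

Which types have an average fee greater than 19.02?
SELECT type, AVG(fee)
FROM transactions
GROUP BY type
HAVING AVG(fee) > 19.02

Result:
  payment: avg=22.08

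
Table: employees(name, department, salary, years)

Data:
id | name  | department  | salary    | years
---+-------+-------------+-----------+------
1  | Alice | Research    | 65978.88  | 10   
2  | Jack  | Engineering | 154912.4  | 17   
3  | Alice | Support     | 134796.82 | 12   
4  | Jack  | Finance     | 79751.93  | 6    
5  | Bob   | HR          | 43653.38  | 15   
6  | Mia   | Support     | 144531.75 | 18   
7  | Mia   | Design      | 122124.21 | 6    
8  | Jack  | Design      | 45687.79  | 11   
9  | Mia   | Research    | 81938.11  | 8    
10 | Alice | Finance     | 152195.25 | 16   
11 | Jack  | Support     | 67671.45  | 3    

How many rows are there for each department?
SELECT department, COUNT(*) as count
FROM employees
GROUP BY department

Result:
  Design: 2
  Engineering: 1
  Finance: 2
  HR: 1
  Research: 2
  Support: 3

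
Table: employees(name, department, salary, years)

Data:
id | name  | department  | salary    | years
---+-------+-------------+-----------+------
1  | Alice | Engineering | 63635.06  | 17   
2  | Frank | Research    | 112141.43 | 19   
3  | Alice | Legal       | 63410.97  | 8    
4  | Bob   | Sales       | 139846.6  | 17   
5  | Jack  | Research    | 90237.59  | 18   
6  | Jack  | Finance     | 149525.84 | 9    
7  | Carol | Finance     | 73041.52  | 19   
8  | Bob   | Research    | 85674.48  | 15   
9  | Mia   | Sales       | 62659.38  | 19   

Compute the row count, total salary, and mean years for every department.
SELECT department,
       COUNT(*) as cnt,
       SUM(salary) as total_salary,
       AVG(years) as avg_years
FROM employees
GROUP BY department

Result:
  Engineering: 1 records, 63635.06 total salary, 17.00 avg years
  Finance: 2 records, 222567.36 total salary, 14.00 avg years
  Legal: 1 records, 63410.97 total salary, 8.00 avg years
  Research: 3 records, 288053.50 total salary, 17.33 avg years
  Sales: 2 records, 202505.98 total salary, 18.00 avg years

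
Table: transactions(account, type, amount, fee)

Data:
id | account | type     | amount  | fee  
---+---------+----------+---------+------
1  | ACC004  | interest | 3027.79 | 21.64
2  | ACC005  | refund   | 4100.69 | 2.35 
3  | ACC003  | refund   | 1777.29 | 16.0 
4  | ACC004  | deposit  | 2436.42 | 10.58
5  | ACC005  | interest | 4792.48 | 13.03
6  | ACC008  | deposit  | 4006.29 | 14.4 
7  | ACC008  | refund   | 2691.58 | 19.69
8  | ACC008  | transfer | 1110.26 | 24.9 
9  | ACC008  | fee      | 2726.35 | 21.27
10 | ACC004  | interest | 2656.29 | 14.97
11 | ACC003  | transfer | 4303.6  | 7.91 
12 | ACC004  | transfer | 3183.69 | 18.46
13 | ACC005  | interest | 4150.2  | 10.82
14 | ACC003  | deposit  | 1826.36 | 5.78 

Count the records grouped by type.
SELECT type, COUNT(*) as count
FROM transactions
GROUP BY type

Result:
  deposit: 3
  fee: 1
  interest: 4
  refund: 3
  transfer: 3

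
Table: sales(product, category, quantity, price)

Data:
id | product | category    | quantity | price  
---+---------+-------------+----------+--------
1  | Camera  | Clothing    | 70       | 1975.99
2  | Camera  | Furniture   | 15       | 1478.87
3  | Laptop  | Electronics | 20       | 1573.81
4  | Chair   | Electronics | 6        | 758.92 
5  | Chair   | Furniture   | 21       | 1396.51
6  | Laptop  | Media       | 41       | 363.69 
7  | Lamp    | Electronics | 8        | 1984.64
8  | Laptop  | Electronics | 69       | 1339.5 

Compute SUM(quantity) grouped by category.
SELECT category, SUM(quantity) as result
FROM sales
GROUP BY category

Result:
  Clothing: 70
  Electronics: 103
  Furniture: 36
  Media: 41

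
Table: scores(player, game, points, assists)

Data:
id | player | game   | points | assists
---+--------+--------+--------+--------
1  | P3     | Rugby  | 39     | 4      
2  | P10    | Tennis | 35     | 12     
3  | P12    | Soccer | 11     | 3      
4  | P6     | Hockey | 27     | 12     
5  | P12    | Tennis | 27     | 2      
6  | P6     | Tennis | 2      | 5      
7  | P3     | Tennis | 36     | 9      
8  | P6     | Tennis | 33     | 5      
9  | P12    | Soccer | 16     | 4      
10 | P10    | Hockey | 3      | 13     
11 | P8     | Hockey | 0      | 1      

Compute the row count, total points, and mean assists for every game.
SELECT game,
       COUNT(*) as cnt,
       SUM(points) as total_points,
       AVG(assists) as avg_assists
FROM scores
GROUP BY game

Result:
  Hockey: 3 records, 30 total points, 8.67 avg assists
  Rugby: 1 records, 39 total points, 4.00 avg assists
  Soccer: 2 records, 27 total points, 3.50 avg assists
  Tennis: 5 records, 133 total points, 6.60 avg assists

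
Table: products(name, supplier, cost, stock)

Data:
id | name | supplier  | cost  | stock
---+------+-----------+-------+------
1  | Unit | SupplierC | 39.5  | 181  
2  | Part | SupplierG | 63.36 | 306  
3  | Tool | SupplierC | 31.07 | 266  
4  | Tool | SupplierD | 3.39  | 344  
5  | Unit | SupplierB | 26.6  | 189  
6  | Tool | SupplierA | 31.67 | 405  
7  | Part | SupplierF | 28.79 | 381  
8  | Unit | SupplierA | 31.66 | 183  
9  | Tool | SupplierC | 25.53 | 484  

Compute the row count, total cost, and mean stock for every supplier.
SELECT supplier,
       COUNT(*) as cnt,
       SUM(cost) as total_cost,
       AVG(stock) as avg_stock
FROM products
GROUP BY supplier

Result:
  SupplierA: 2 records, 63.33 total cost, 294.00 avg stock
  SupplierB: 1 records, 26.60 total cost, 189.00 avg stock
  SupplierC: 3 records, 96.10 total cost, 310.33 avg stock
  SupplierD: 1 records, 3.39 total cost, 344.00 avg stock
  SupplierF: 1 records, 28.79 total cost, 381.00 avg stock
  SupplierG: 1 records, 63.36 total cost, 306.00 avg stock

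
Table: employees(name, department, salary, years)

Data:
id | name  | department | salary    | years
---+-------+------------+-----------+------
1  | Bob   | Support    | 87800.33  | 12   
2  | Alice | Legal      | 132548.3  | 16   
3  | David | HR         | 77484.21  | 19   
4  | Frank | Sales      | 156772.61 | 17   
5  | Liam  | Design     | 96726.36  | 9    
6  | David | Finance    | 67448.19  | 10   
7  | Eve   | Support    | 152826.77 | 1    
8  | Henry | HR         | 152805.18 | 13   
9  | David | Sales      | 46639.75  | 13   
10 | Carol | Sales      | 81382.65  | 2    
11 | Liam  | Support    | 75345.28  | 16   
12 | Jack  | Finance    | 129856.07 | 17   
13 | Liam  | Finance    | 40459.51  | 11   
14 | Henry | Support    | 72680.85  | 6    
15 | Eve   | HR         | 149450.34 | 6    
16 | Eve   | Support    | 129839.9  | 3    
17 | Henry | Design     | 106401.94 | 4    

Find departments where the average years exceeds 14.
SELECT department, AVG(years)
FROM employees
GROUP BY department
HAVING AVG(years) > 14

Result:
  Legal: avg=16.00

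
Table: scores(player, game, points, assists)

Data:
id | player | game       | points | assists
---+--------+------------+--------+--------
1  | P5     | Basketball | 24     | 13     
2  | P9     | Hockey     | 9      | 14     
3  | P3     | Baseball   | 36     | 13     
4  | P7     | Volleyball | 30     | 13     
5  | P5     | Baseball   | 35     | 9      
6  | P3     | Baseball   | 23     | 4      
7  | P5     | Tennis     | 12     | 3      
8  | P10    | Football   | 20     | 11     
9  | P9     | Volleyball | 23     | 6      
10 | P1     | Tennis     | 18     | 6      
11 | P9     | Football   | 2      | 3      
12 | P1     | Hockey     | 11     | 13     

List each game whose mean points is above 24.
SELECT game, AVG(points)
FROM scores
GROUP BY game
HAVING AVG(points) > 24

Result:
  Baseball: avg=31.33
  Volleyball: avg=26.50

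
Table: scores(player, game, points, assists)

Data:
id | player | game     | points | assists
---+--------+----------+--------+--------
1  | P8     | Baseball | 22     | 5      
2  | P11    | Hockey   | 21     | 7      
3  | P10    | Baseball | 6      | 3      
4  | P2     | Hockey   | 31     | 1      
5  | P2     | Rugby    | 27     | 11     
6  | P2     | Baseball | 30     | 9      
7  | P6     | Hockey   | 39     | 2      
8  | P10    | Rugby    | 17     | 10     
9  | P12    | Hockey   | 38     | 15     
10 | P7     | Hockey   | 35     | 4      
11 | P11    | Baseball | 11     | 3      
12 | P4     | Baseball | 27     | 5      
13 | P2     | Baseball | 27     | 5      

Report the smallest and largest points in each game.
SELECT game, MIN(points), MAX(points)
FROM scores
GROUP BY game

Result:
  Baseball: min=6, max=30
  Hockey: min=21, max=39
  Rugby: min=17, max=27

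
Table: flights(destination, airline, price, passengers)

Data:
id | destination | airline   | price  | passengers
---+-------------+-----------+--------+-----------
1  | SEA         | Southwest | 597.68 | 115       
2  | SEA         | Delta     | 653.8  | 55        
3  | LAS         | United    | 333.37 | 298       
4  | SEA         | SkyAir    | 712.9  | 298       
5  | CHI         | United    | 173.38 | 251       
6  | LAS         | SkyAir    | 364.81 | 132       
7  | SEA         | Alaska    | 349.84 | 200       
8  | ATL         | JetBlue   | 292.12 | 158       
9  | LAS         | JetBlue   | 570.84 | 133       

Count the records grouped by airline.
SELECT airline, COUNT(*) as count
FROM flights
GROUP BY airline

Result:
  Alaska: 1
  Delta: 1
  JetBlue: 2
  SkyAir: 2
  Southwest: 1
  United: 2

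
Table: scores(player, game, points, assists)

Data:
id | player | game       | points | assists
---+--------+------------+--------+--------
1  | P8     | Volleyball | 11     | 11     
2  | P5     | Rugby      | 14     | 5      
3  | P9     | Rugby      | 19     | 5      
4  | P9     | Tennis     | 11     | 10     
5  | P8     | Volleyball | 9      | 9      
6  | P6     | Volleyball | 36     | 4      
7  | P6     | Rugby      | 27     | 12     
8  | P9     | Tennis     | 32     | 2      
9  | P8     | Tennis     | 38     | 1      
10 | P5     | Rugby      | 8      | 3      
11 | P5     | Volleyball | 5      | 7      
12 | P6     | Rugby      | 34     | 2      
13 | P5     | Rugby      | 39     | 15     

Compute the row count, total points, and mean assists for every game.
SELECT game,
       COUNT(*) as cnt,
       SUM(points) as total_points,
       AVG(assists) as avg_assists
FROM scores
GROUP BY game

Result:
  Rugby: 6 records, 141 total points, 7.00 avg assists
  Tennis: 3 records, 81 total points, 4.33 avg assists
  Volleyball: 4 records, 61 total points, 7.75 avg assists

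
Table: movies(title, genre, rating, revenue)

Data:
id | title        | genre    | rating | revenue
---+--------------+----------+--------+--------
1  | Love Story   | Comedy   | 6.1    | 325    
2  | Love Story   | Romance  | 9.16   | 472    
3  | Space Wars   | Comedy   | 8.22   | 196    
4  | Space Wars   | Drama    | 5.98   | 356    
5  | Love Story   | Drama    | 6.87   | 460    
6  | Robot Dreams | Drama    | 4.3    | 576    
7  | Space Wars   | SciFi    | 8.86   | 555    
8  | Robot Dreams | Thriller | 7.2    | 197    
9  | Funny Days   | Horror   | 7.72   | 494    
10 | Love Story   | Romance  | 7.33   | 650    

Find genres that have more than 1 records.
SELECT genre, COUNT(*) as cnt
FROM movies
GROUP BY genre
HAVING COUNT(*) > 1

Result:
  Comedy: 2
  Drama: 3
  Romance: 2

Note: HAVING filters groups after aggregation, WHERE filters rows before.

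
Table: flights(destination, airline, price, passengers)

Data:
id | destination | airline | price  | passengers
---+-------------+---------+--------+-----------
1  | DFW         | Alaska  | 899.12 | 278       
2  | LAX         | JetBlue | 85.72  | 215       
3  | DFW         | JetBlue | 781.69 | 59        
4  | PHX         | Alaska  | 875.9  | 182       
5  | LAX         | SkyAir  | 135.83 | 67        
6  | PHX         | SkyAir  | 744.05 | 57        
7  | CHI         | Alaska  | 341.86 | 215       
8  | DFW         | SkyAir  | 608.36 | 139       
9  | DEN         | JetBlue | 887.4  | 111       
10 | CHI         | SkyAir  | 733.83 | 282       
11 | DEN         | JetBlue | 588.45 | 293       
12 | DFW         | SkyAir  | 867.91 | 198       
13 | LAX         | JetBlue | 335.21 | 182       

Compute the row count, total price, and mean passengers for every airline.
SELECT airline,
       COUNT(*) as cnt,
       SUM(price) as total_price,
       AVG(passengers) as avg_passengers
FROM flights
GROUP BY airline

Result:
  Alaska: 3 records, 2116.88 total price, 225.00 avg passengers
  JetBlue: 5 records, 2678.47 total price, 172.00 avg passengers
  SkyAir: 5 records, 3089.98 total price, 148.60 avg passengers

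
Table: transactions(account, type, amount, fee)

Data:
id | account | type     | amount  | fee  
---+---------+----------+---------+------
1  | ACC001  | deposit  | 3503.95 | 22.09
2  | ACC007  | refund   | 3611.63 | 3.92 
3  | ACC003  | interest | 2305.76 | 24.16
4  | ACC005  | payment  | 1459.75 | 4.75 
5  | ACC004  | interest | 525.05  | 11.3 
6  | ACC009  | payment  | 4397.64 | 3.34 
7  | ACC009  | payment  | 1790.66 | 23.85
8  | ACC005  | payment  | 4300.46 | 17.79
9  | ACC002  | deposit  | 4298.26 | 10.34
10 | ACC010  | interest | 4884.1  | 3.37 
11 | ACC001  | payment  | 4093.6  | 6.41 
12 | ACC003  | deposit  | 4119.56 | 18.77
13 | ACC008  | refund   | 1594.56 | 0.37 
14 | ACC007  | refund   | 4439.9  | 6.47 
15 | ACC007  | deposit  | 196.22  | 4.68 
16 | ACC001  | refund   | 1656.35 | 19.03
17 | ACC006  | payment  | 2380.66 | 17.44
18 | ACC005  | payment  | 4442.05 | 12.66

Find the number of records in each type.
SELECT type, COUNT(*) as count
FROM transactions
GROUP BY type

Result:
  deposit: 4
  interest: 3
  payment: 7
  refund: 4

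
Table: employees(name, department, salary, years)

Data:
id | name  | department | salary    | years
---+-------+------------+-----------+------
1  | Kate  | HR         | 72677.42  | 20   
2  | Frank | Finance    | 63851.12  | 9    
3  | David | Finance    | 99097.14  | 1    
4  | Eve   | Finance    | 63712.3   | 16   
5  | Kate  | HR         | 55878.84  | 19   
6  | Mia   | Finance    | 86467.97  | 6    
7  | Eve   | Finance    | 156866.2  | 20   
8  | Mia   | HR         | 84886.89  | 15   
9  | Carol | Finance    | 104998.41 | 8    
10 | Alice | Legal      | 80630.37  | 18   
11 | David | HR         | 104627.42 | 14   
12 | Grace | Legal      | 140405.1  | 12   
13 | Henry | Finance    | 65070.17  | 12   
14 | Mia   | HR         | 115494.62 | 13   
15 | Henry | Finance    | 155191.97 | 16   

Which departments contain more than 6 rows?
SELECT department, COUNT(*) as cnt
FROM employees
GROUP BY department
HAVING COUNT(*) > 6

Result:
  Finance: 8

Note: HAVING filters groups after aggregation, WHERE filters rows before.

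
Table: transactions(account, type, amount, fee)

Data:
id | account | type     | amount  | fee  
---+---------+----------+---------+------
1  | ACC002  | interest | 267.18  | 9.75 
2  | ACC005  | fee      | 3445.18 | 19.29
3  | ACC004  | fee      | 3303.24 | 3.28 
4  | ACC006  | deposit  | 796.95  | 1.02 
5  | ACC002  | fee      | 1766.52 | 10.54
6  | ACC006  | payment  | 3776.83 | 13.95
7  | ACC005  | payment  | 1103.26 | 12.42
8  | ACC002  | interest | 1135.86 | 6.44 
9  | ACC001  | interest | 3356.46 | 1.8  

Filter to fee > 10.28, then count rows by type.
SELECT type, COUNT(*)
FROM transactions
WHERE fee > 10.28
GROUP BY type

Note: WHERE filters rows before grouping.

Result:
  fee: 2
  payment: 2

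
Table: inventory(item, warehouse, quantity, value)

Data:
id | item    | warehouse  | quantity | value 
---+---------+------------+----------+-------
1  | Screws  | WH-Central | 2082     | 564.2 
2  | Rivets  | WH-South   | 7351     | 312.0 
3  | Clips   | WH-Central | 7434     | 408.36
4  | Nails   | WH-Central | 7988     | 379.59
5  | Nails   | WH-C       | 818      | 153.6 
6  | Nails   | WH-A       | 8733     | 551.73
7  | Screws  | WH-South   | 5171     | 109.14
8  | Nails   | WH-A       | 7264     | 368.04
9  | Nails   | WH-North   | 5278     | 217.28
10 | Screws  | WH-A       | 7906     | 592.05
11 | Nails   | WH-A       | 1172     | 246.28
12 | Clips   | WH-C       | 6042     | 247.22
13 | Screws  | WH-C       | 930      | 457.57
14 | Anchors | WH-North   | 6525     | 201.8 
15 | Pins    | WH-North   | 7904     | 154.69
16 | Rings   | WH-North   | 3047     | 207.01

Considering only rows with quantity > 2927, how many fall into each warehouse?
SELECT warehouse, COUNT(*)
FROM inventory
WHERE quantity > 2927
GROUP BY warehouse

Note: WHERE filters rows before grouping.

Result:
  WH-A: 3
  WH-C: 1
  WH-Central: 2
  WH-North: 4
  WH-South: 2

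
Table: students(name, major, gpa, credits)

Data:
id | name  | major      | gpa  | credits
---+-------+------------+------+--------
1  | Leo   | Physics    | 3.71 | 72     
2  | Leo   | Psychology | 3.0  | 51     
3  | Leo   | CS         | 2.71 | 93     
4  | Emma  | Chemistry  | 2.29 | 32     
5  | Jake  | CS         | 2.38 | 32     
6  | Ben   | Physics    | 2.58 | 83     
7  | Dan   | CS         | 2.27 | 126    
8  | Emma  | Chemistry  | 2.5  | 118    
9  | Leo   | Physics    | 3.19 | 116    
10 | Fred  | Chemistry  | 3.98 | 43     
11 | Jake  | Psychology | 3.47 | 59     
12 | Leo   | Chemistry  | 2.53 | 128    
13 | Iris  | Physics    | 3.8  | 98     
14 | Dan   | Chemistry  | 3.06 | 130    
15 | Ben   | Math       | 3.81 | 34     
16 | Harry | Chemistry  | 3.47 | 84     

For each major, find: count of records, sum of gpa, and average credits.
SELECT major,
       COUNT(*) as cnt,
       SUM(gpa) as total_gpa,
       AVG(credits) as avg_credits
FROM students
GROUP BY major

Result:
  CS: 3 records, 7.36 total gpa, 83.67 avg credits
  Chemistry: 6 records, 17.83 total gpa, 89.17 avg credits
  Math: 1 records, 3.81 total gpa, 34.00 avg credits
  Physics: 4 records, 13.28 total gpa, 92.25 avg credits
  Psychology: 2 records, 6.47 total gpa, 55.00 avg credits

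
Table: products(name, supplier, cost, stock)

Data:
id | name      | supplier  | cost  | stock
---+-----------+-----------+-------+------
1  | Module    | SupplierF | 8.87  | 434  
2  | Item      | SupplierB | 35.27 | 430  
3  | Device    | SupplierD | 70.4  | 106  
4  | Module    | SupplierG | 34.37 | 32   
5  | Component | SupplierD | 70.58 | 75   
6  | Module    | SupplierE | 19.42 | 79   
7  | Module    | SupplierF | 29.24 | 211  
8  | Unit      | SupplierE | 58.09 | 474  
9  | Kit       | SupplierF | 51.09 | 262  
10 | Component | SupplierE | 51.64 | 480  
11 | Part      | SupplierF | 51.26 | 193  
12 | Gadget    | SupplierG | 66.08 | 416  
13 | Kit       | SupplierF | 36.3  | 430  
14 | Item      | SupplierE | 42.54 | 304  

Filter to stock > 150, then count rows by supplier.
SELECT supplier, COUNT(*)
FROM products
WHERE stock > 150
GROUP BY supplier

Note: WHERE filters rows before grouping.

Result:
  SupplierB: 1
  SupplierE: 3
  SupplierF: 5
  SupplierG: 1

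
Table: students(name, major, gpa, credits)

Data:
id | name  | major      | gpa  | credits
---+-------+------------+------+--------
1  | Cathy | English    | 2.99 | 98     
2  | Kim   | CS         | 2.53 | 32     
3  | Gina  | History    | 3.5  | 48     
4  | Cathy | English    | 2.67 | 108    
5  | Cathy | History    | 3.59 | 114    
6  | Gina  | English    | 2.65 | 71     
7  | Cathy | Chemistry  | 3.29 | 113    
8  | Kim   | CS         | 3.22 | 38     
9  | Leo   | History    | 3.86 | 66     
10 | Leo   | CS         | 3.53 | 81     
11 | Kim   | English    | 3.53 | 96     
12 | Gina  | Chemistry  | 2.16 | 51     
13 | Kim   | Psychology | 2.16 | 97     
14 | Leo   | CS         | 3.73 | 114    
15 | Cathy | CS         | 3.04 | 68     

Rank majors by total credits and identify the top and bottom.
SELECT major, SUM(credits)
FROM students
GROUP BY major
ORDER BY SUM(credits)

All groups:
  Psychology: 97
  Chemistry: 164
  History: 228
  CS: 333
  English: 373

Highest: English (373)
Lowest: Psychology (97)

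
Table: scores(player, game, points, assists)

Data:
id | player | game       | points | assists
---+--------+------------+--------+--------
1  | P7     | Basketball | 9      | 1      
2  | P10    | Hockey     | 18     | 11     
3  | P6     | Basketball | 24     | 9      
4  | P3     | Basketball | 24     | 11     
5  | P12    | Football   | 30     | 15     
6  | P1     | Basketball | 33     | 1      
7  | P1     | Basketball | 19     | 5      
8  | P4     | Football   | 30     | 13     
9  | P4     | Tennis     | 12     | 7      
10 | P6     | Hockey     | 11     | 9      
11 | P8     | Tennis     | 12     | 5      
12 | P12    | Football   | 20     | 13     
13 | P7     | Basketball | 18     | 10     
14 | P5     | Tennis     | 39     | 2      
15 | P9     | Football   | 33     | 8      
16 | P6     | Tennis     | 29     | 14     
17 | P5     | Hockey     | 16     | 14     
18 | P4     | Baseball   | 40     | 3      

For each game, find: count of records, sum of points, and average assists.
SELECT game,
       COUNT(*) as cnt,
       SUM(points) as total_points,
       AVG(assists) as avg_assists
FROM scores
GROUP BY game

Result:
  Baseball: 1 records, 40 total points, 3.00 avg assists
  Basketball: 6 records, 127 total points, 6.17 avg assists
  Football: 4 records, 113 total points, 12.25 avg assists
  Hockey: 3 records, 45 total points, 11.33 avg assists
  Tennis: 4 records, 92 total points, 7.00 avg assists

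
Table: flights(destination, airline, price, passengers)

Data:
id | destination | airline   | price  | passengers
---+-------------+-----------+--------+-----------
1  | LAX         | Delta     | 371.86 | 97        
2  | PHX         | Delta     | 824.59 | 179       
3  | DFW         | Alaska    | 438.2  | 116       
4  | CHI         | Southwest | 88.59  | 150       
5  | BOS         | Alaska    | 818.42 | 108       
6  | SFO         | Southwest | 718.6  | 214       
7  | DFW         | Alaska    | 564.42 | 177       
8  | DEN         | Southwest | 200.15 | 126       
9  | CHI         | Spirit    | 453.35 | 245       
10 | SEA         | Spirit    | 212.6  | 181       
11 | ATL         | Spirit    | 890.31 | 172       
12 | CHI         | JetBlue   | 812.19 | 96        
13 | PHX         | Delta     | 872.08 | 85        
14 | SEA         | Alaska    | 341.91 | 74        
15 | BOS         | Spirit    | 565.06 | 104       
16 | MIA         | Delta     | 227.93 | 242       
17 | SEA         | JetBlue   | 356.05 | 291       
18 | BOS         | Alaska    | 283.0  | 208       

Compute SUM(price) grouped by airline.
SELECT airline, SUM(price) as result
FROM flights
GROUP BY airline

Result:
  Alaska: 2445.95
  Delta: 2296.46
  JetBlue: 1168.24
  Southwest: 1007.34
  Spirit: 2121.32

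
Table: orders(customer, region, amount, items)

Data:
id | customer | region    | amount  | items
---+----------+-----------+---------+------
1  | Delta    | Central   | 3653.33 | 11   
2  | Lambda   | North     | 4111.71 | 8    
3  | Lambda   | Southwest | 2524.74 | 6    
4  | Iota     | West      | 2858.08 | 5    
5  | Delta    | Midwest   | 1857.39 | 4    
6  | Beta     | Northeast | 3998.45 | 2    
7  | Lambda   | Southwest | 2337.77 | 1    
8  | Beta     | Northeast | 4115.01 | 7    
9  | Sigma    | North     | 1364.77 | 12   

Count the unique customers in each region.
SELECT region, COUNT(DISTINCT customer)
FROM orders
GROUP BY region

Result:
  Central: 1 distinct
  Midwest: 1 distinct
  North: 2 distinct
  Northeast: 1 distinct
  Southwest: 1 distinct
  West: 1 distinct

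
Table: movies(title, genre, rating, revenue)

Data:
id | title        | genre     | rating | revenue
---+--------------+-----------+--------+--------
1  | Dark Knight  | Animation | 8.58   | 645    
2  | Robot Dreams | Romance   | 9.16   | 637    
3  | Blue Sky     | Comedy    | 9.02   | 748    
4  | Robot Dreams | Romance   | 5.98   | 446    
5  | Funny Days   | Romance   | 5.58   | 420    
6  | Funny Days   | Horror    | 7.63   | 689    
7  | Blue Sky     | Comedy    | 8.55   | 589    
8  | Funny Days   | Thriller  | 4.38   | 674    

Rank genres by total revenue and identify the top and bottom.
SELECT genre, SUM(revenue)
FROM movies
GROUP BY genre
ORDER BY SUM(revenue)

All groups:
  Animation: 645
  Thriller: 674
  Horror: 689
  Comedy: 1337
  Romance: 1503

Highest: Romance (1503)
Lowest: Animation (645)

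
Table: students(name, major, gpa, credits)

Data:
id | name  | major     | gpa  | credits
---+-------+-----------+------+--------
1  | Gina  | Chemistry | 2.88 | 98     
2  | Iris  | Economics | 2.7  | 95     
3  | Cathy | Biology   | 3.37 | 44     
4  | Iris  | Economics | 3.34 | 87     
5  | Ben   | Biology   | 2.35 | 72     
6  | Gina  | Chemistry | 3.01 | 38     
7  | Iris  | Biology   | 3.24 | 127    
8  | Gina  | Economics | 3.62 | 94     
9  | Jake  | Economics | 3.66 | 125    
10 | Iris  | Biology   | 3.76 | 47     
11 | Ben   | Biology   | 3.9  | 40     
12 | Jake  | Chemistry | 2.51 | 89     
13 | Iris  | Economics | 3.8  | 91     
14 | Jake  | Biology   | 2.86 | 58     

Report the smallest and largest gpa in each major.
SELECT major, MIN(gpa), MAX(gpa)
FROM students
GROUP BY major

Result:
  Biology: min=2.35, max=3.90
  Chemistry: min=2.51, max=3.01
  Economics: min=2.70, max=3.80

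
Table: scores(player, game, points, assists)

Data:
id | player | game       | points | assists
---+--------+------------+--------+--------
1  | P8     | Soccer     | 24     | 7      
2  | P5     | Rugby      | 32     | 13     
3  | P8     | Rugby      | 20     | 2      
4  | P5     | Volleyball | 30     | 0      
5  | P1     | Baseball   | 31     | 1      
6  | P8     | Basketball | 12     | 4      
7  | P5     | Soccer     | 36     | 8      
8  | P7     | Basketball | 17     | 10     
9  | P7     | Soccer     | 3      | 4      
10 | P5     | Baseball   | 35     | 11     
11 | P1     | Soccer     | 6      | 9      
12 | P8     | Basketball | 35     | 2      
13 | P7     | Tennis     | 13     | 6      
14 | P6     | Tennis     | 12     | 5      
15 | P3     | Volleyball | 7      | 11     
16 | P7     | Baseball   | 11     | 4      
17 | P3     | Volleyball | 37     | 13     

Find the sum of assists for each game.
SELECT game, SUM(assists) as result
FROM scores
GROUP BY game

Result:
  Baseball: 16
  Basketball: 16
  Rugby: 15
  Soccer: 28
  Tennis: 11
  Volleyball: 24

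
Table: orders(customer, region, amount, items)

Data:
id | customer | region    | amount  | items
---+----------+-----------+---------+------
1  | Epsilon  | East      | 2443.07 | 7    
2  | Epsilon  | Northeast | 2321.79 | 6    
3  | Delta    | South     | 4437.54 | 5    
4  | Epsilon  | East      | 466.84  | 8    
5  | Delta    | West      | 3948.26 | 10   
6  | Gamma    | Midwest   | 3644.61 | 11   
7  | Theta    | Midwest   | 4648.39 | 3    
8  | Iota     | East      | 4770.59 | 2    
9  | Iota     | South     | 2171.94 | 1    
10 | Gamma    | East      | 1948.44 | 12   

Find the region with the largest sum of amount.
SELECT region, SUM(amount) as val
FROM orders
GROUP BY region
ORDER BY val DESC
LIMIT 1

Result: East with sum(amount) = 9628.94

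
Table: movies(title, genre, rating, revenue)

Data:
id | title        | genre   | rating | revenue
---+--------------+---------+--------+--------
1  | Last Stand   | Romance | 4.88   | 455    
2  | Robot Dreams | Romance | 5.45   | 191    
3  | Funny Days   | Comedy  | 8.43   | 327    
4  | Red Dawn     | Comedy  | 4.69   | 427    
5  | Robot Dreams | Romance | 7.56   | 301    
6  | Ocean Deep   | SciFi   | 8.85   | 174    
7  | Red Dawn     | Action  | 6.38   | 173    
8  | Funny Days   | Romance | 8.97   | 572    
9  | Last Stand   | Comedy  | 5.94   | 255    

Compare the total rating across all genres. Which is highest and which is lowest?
SELECT genre, SUM(rating)
FROM movies
GROUP BY genre
ORDER BY SUM(rating)

All groups:
  Action: 6.38
  SciFi: 8.85
  Comedy: 19.06
  Romance: 26.86

Highest: Romance (26.86)
Lowest: Action (6.38)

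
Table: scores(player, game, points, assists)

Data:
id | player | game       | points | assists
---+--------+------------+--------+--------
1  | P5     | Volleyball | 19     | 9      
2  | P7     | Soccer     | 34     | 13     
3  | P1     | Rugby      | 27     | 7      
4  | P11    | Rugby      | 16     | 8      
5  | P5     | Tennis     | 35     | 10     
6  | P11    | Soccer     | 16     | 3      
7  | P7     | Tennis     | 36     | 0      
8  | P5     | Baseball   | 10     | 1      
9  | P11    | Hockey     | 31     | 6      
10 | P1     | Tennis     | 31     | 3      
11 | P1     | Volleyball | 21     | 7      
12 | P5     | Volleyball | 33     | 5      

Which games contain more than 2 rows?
SELECT game, COUNT(*) as cnt
FROM scores
GROUP BY game
HAVING COUNT(*) > 2

Result:
  Tennis: 3
  Volleyball: 3

Note: HAVING filters groups after aggregation, WHERE filters rows before.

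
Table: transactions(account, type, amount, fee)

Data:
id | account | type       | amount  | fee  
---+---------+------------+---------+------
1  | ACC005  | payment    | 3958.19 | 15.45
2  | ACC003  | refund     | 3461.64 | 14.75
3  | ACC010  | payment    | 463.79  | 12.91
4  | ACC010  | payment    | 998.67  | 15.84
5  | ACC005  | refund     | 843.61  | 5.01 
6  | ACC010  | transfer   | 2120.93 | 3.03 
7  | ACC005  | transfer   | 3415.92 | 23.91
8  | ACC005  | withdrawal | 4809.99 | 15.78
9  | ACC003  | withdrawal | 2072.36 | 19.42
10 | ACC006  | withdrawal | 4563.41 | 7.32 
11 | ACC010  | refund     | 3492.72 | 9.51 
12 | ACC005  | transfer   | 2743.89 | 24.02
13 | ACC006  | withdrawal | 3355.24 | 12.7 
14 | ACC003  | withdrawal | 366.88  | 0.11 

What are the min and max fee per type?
SELECT type, MIN(fee), MAX(fee)
FROM transactions
GROUP BY type

Result:
  payment: min=12.91, max=15.84
  refund: min=5.01, max=14.75
  transfer: min=3.03, max=24.02
  withdrawal: min=0.11, max=19.42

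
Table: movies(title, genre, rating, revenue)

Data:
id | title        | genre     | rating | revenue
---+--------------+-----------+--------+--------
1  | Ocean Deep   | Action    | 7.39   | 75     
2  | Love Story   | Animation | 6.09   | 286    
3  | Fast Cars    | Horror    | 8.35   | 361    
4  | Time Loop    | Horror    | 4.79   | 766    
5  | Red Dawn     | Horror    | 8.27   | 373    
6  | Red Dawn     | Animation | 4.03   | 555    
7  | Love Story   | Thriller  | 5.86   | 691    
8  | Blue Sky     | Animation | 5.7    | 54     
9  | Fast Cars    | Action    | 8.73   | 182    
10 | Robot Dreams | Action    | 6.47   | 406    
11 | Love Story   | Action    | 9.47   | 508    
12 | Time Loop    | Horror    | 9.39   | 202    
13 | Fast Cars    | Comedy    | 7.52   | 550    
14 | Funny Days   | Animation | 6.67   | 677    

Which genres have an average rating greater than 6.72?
SELECT genre, AVG(rating)
FROM movies
GROUP BY genre
HAVING AVG(rating) > 6.72

Result:
  Action: avg=8.02
  Comedy: avg=7.52
  Horror: avg=7.70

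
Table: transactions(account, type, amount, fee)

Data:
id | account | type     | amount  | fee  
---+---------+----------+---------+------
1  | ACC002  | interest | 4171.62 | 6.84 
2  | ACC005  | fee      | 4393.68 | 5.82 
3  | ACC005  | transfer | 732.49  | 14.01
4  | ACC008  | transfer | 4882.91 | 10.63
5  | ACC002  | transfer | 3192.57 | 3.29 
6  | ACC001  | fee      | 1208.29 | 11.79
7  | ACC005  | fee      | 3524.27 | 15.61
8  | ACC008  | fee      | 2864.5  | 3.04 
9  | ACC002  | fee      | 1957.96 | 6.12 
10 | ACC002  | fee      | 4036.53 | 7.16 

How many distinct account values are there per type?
SELECT type, COUNT(DISTINCT account)
FROM transactions
GROUP BY type

Result:
  fee: 4 distinct
  interest: 1 distinct
  transfer: 3 distinct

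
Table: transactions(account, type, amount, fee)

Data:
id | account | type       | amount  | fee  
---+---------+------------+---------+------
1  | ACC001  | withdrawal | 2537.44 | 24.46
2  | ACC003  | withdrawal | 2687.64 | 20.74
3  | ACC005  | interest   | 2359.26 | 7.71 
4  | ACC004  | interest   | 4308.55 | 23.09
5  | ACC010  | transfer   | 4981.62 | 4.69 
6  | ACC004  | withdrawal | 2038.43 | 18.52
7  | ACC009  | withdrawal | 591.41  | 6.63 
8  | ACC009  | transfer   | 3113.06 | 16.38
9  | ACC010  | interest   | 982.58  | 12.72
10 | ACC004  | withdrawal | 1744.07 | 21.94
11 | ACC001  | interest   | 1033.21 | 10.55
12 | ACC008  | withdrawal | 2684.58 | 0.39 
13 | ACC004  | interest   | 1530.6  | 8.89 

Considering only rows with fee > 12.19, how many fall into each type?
SELECT type, COUNT(*)
FROM transactions
WHERE fee > 12.19
GROUP BY type

Note: WHERE filters rows before grouping.

Result:
  interest: 2
  transfer: 1
  withdrawal: 4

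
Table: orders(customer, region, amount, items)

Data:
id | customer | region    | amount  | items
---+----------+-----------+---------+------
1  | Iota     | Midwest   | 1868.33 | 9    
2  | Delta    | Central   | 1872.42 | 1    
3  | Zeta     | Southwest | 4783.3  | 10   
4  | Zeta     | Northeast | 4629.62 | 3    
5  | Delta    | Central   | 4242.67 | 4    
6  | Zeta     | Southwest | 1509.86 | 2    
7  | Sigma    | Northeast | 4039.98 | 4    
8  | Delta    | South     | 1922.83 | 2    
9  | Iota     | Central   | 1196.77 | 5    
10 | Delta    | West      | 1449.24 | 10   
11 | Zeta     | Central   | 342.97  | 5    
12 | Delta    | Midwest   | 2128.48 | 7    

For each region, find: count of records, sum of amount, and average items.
SELECT region,
       COUNT(*) as cnt,
       SUM(amount) as total_amount,
       AVG(items) as avg_items
FROM orders
GROUP BY region

Result:
  Central: 4 records, 7654.83 total amount, 3.75 avg items
  Midwest: 2 records, 3996.81 total amount, 8.00 avg items
  Northeast: 2 records, 8669.60 total amount, 3.50 avg items
  South: 1 records, 1922.83 total amount, 2.00 avg items
  Southwest: 2 records, 6293.16 total amount, 6.00 avg items
  West: 1 records, 1449.24 total amount, 10.00 avg items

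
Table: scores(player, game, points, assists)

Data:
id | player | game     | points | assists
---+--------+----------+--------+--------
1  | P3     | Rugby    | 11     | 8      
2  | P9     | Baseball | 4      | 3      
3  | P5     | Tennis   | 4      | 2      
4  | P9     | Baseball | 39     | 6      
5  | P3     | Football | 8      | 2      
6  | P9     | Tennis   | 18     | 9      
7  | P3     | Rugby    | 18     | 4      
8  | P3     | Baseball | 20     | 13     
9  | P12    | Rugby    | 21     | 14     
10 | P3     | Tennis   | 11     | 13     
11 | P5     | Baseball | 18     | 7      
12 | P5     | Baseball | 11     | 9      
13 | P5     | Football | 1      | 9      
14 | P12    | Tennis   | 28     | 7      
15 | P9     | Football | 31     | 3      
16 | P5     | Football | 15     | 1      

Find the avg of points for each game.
SELECT game, AVG(points) as result
FROM scores
GROUP BY game

Result:
  Baseball: 18.40
  Football: 13.75
  Rugby: 16.67
  Tennis: 15.25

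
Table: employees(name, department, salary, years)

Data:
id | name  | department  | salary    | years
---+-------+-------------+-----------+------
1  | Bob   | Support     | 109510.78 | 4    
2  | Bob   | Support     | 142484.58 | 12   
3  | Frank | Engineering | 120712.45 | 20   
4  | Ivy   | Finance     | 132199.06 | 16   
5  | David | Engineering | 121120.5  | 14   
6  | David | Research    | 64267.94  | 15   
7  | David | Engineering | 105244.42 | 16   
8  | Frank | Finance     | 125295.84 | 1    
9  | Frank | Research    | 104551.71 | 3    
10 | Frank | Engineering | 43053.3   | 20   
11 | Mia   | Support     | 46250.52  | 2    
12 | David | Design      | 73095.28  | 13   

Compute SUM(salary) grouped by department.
SELECT department, SUM(salary) as result
FROM employees
GROUP BY department

Result:
  Design: 73095.28
  Engineering: 390130.67
  Finance: 257494.90
  Research: 168819.65
  Support: 298245.88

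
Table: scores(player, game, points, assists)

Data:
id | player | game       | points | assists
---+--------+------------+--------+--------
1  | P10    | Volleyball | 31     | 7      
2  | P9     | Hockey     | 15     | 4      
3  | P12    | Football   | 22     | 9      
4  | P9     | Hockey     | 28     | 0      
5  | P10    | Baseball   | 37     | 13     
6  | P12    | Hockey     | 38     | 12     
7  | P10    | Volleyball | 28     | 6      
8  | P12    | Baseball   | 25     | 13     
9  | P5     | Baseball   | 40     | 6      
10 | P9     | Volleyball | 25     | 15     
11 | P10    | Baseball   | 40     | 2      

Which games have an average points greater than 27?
SELECT game, AVG(points)
FROM scores
GROUP BY game
HAVING AVG(points) > 27

Result:
  Baseball: avg=35.50
  Volleyball: avg=28.00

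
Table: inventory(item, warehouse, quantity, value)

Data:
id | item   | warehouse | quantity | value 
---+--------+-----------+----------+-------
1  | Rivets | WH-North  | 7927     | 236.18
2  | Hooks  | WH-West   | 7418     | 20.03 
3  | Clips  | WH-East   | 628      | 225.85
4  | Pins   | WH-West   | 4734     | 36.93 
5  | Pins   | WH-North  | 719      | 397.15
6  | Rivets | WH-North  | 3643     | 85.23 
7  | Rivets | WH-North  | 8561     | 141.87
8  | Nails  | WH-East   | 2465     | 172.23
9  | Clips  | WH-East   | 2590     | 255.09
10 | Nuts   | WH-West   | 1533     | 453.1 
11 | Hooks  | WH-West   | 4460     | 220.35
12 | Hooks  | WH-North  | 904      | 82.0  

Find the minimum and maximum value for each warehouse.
SELECT warehouse, MIN(value), MAX(value)
FROM inventory
GROUP BY warehouse

Result:
  WH-East: min=172.23, max=255.09
  WH-North: min=82.00, max=397.15
  WH-West: min=20.03, max=453.10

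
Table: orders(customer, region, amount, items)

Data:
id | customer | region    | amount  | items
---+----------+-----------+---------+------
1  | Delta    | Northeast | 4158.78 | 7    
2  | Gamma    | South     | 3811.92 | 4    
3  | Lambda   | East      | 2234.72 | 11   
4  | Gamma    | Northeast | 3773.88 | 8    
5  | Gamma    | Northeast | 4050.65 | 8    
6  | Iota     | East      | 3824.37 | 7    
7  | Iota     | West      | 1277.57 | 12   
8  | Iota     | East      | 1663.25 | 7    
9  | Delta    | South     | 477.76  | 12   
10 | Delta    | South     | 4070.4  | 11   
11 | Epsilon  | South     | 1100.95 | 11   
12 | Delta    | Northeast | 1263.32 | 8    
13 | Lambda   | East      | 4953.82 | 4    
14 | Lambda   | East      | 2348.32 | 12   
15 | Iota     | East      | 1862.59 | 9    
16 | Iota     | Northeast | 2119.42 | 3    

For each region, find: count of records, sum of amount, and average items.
SELECT region,
       COUNT(*) as cnt,
       SUM(amount) as total_amount,
       AVG(items) as avg_items
FROM orders
GROUP BY region

Result:
  East: 6 records, 16887.07 total amount, 8.33 avg items
  Northeast: 5 records, 15366.05 total amount, 6.80 avg items
  South: 4 records, 9461.03 total amount, 9.50 avg items
  West: 1 records, 1277.57 total amount, 12.00 avg items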